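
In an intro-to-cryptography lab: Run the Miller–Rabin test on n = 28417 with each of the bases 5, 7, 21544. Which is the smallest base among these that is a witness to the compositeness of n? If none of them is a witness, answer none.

5

n − 1 = 28416 = 2^8 · 111, so s = 8 and d = 111.
Base 5: x_0 = 5^111 mod 28417 = 17435. x_0 is neither 1 nor 28416, so continue squaring. x_1 = 17435^2 mod 28417 = 2576. x_2 = 2576^2 mod 28417 = 14615. x_3 = 14615^2 mod 28417 = 16053. x_4 = 16053^2 mod 28417 = 13453. x_5 = 13453^2 mod 28417 = 23753. x_6 = 23753^2 mod 28417 = 13891. x_7 = 13891^2 mod 28417 = 8451. Reached i = s−1 = 7 without hitting −1: 5 is a Miller–Rabin witness and 28417 is composite.
Base 7: x_0 = 7^111 mod 28417 = 13737. x_0 is neither 1 nor 28416, so continue squaring. x_1 = 13737^2 mod 28417 = 16289. x_2 = 16289^2 mod 28417 = 1992. x_3 = 1992^2 mod 28417 = 18101. x_4 = 18101^2 mod 28417 = 26608. x_5 = 26608^2 mod 28417 = 4526. x_6 = 4526^2 mod 28417 = 24436. x_7 = 24436^2 mod 28417 = 20092. Reached i = s−1 = 7 without hitting −1: 7 is a Miller–Rabin witness and 28417 is composite.
Base 21544: x_0 = 21544^111 mod 28417 = 3136. x_0 is neither 1 nor 28416, so continue squaring. x_1 = 3136^2 mod 28417 = 2214. x_2 = 2214^2 mod 28417 = 14072. x_3 = 14072^2 mod 28417 = 11528. x_4 = 11528^2 mod 28417 = 16892. x_5 = 16892^2 mod 28417 = 4567. x_6 = 4567^2 mod 28417 = 27828. x_7 = 27828^2 mod 28417 = 5917. Reached i = s−1 = 7 without hitting −1: 21544 is a Miller–Rabin witness and 28417 is composite.
The smallest witness among the given bases is 5.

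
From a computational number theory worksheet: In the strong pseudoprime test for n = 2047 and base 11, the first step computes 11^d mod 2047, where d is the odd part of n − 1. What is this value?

2046

n − 1 = 2046 = 2^1 · 1023, so s = 1 and d = 1023.
Repeated squaring mod 2047: 11^1 ≡ 11, 11^2 ≡ 121, 11^4 ≡ 312, 11^8 ≡ 1135, 11^16 ≡ 662, 11^32 ≡ 186, 11^64 ≡ 1844, 11^128 ≡ 269, 11^256 ≡ 716, 11^512 ≡ 906.
1023 = 512 + 256 + 128 + 64 + 32 + 16 + 8 + 4 + 2 + 1, so 11^1023 ≡ 906·716·269·1844·186·662·1135·312·121·11 ≡ 2046 (mod 2047).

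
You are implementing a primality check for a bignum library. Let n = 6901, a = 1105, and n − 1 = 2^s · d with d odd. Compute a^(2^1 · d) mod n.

4953

n − 1 = 6900 = 2^2 · 1725, so s = 2 and d = 1725.
Repeated squaring mod 6901: 1105^1 ≡ 1105, 1105^2 ≡ 6449, 1105^4 ≡ 4175, 1105^8 ≡ 5600, 1105^16 ≡ 1856, 1105^32 ≡ 1137, 1105^64 ≡ 2282, 1105^128 ≡ 4170, 1105^256 ≡ 5281, 1105^512 ≡ 2020, 1105^1024 ≡ 1909.
1725 = 1024 + 512 + 128 + 32 + 16 + 8 + 4 + 1, so 1105^1725 ≡ 1909·2020·4170·1137·1856·5600·4175·1105 ≡ 5977 (mod 6901).
x_0 = 5977.
x_1 = 5977^2 mod 6901 = 4953.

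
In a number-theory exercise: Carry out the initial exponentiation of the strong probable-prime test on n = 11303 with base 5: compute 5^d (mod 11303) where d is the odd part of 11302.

n − 1 = 11302 = 2^1 · 5651, so s = 1 and d = 5651.
5^5651 mod 11303 = 8230.

8230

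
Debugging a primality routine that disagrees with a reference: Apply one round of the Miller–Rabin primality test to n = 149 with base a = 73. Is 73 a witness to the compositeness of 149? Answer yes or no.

n − 1 = 148 = 2^2 · 37, so s = 2 and d = 37.
Repeated squaring mod 149: 73^1 ≡ 73, 73^2 ≡ 114, 73^4 ≡ 33, 73^8 ≡ 46, 73^16 ≡ 30, 73^32 ≡ 6.
37 = 32 + 4 + 1, so 73^37 ≡ 6·33·73 ≡ 1 (mod 149).
x_0 = 73^37 mod 149 = 1.
x_0 = 1, so 73 is not a witness.

no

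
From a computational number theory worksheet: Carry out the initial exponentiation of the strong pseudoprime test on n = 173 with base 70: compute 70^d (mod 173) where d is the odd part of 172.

n − 1 = 172 = 2^2 · 43, so s = 2 and d = 43.
By repeated squaring, 70^43 ≡ 93 (mod 173).

93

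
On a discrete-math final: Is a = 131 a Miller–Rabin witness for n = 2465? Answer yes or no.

yes

n − 1 = 2464 = 2^5 · 77, so s = 5 and d = 77.
x_0 = 131^77 mod 2465 = 2071.
x_0 is neither 1 nor 2464, so continue squaring.
x_1 = 2071^2 mod 2465 = 2406.
x_2 = 2406^2 mod 2465 = 1016.
x_3 = 1016^2 mod 2465 = 1886.
x_4 = 1886^2 mod 2465 = 1.
x_4 = 1 but x_3 ≠ ±1, a nontrivial square root of 1 — 131 is a witness and 2465 is composite.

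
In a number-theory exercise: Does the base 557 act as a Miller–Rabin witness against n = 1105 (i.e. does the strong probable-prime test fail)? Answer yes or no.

n − 1 = 1104 = 2^4 · 69, so s = 4 and d = 69.
By repeated squaring, 557^69 ≡ 47 (mod 1105).
x_0 = 557^69 mod 1105 = 47.
x_0 is neither 1 nor 1104, so continue squaring.
x_1 = 47^2 mod 1105 = 1104.
x_1 ≡ −1, so 557 is not a witness.

no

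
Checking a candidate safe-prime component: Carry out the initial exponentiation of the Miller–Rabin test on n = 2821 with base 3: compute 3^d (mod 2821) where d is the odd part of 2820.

1301

n − 1 = 2820 = 2^2 · 705, so s = 2 and d = 705.
3^705 mod 2821 = 1301.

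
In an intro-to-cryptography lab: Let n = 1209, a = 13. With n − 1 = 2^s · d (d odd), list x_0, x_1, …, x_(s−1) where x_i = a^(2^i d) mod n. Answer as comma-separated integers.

n − 1 = 1208 = 2^3 · 151, so s = 3 and d = 151.
x_0 = 13^151 mod 1209 = 13.
x_1 = 13^2 mod 1209 = 169.
x_2 = 169^2 mod 1209 = 754.

13, 169, 754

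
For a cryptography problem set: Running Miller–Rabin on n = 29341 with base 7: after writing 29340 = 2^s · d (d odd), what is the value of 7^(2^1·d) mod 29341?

n − 1 = 29340 = 2^2 · 7335, so s = 2 and d = 7335.
x_0 = 7^7335 mod 29341 = 23496.
x_1 = 23496^2 mod 29341 = 11101.

11101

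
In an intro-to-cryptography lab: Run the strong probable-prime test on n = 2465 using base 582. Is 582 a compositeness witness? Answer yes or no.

no

n − 1 = 2464 = 2^5 · 77, so s = 5 and d = 77.
Repeated squaring mod 2465: 582^1 ≡ 582, 582^2 ≡ 1019, 582^4 ≡ 596, 582^8 ≡ 256, 582^16 ≡ 1446, 582^32 ≡ 596, 582^64 ≡ 256.
77 = 64 + 8 + 4 + 1, so 582^77 ≡ 256·256·596·582 ≡ 1177 (mod 2465).
x_0 = 582^77 mod 2465 = 1177.
x_0 is neither 1 nor 2464, so continue squaring.
x_1 = 1177^2 mod 2465 = 2464.
x_1 ≡ −1, so 582 is not a witness.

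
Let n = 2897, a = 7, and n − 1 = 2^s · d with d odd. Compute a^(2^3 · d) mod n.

2896

n − 1 = 2896 = 2^4 · 181, so s = 4 and d = 181.
Repeated squaring mod 2897: 7^1 ≡ 7, 7^2 ≡ 49, 7^4 ≡ 2401, 7^8 ≡ 2668, 7^16 ≡ 295, 7^32 ≡ 115, 7^64 ≡ 1637, 7^128 ≡ 44.
181 = 128 + 32 + 16 + 4 + 1, so 7^181 ≡ 44·115·295·2401·7 ≡ 381 (mod 2897).
x_0 = 381.
x_1 = 381^2 mod 2897 = 311.
x_2 = 311^2 mod 2897 = 1120.
x_3 = 1120^2 mod 2897 = 2896.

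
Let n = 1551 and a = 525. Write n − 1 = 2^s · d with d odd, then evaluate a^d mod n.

615

n − 1 = 1550 = 2^1 · 775, so s = 1 and d = 775.
Repeated squaring mod 1551: 525^1 ≡ 525, 525^2 ≡ 1098, 525^4 ≡ 477, 525^8 ≡ 1083, 525^16 ≡ 333, 525^32 ≡ 768, 525^64 ≡ 444, 525^128 ≡ 159, 525^256 ≡ 465, 525^512 ≡ 636.
775 = 512 + 256 + 4 + 2 + 1, so 525^775 ≡ 636·465·477·1098·525 ≡ 615 (mod 1551).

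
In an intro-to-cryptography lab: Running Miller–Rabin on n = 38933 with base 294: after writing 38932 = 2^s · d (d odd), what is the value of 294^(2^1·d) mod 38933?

1

n − 1 = 38932 = 2^2 · 9733, so s = 2 and d = 9733.
x_0 = 294^9733 mod 38933 = 1.
x_1 = 1^2 mod 38933 = 1.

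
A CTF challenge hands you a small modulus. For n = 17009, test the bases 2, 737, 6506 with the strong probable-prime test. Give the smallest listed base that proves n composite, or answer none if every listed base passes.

n − 1 = 17008 = 2^4 · 1063, so s = 4 and d = 1063.
Base 2: x_0 = 2^1063 mod 17009 = 14018. x_0 is neither 1 nor 17008, so continue squaring. x_1 = 14018^2 mod 17009 = 16356. x_2 = 16356^2 mod 17009 = 1184. x_3 = 1184^2 mod 17009 = 7118. Reached i = s−1 = 3 without hitting −1: 2 is a Miller–Rabin witness and 17009 is composite.
Base 737: x_0 = 737^1063 mod 17009 = 8425. x_0 is neither 1 nor 17008, so continue squaring. x_1 = 8425^2 mod 17009 = 2068. x_2 = 2068^2 mod 17009 = 7365. x_3 = 7365^2 mod 17009 = 1524. Reached i = s−1 = 3 without hitting −1: 737 is a Miller–Rabin witness and 17009 is composite.
Base 6506: x_0 = 6506^1063 mod 17009 = 6579. x_0 is neither 1 nor 17008, so continue squaring. x_1 = 6579^2 mod 17009 = 12345. x_2 = 12345^2 mod 17009 = 15394. x_3 = 15394^2 mod 17009 = 5848. Reached i = s−1 = 3 without hitting −1: 6506 is a Miller–Rabin witness and 17009 is composite.
The smallest witness among the given bases is 2.

2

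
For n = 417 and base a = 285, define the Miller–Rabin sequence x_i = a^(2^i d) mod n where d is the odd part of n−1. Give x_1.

n − 1 = 416 = 2^5 · 13, so s = 5 and d = 13.
Repeated squaring mod 417: 285^1 ≡ 285, 285^2 ≡ 327, 285^4 ≡ 177, 285^8 ≡ 54.
13 = 8 + 4 + 1, so 285^13 ≡ 54·177·285 ≡ 186 (mod 417).
x_0 = 186.
x_1 = 186^2 mod 417 = 402.

402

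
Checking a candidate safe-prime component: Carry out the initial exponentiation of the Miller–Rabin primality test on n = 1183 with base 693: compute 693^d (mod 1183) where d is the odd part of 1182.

n − 1 = 1182 = 2^1 · 591, so s = 1 and d = 591.
693^591 mod 1183 = 532.

532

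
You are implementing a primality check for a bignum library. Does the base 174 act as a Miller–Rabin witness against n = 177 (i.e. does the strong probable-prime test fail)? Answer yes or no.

yes

n − 1 = 176 = 2^4 · 11, so s = 4 and d = 11.
x_0 = 174^11 mod 177 = 30.
x_0 is neither 1 nor 176, so continue squaring.
x_1 = 30^2 mod 177 = 15.
x_2 = 15^2 mod 177 = 48.
x_3 = 48^2 mod 177 = 3.
Reached i = s−1 = 3 without hitting −1: 174 is a Miller–Rabin witness and 177 is composite.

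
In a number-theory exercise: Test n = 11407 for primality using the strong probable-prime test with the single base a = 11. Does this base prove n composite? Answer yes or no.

n − 1 = 11406 = 2^1 · 5703, so s = 1 and d = 5703.
x_0 = 11^5703 mod 11407 = 4015.
x_0 ∉ {1, 11406} and s = 1, so 11 is a Miller–Rabin witness and 11407 is composite.

yes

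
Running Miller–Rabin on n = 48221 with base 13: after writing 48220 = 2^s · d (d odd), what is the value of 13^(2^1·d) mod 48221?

1

n − 1 = 48220 = 2^2 · 12055, so s = 2 and d = 12055.
x_0 = 13^12055 mod 48221 = 48220.
x_1 = 48220^2 mod 48221 = 1.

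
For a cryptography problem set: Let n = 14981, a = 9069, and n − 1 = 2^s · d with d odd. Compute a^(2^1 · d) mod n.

13278

n − 1 = 14980 = 2^2 · 3745, so s = 2 and d = 3745.
x_0 = 9069^3745 mod 14981 = 6105.
x_1 = 6105^2 mod 14981 = 13278.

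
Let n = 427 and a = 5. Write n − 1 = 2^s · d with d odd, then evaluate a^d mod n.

n − 1 = 426 = 2^1 · 213, so s = 1 and d = 213.
5^213 mod 427 = 125.

125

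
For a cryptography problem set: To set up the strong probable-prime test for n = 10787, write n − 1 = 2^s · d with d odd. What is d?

5393

Halving: 10786 → 5393; 5393 is odd.
So 10786 = 2^1 · 5393.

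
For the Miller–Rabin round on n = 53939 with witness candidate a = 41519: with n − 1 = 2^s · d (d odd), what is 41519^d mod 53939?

n − 1 = 53938 = 2^1 · 26969, so s = 1 and d = 26969.
41519^26969 mod 53939 = 1.

1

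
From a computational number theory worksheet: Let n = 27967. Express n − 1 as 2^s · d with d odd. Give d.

13983

Halving: 27966 → 13983; 13983 is odd.
So 27966 = 2^1 · 13983.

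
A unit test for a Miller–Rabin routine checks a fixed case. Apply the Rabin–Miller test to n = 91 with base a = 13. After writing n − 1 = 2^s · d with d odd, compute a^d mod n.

n − 1 = 90 = 2^1 · 45, so s = 1 and d = 45.
Repeated squaring mod 91: 13^1 ≡ 13, 13^2 ≡ 78, 13^4 ≡ 78, 13^8 ≡ 78, 13^16 ≡ 78, 13^32 ≡ 78.
45 = 32 + 8 + 4 + 1, so 13^45 ≡ 78·78·78·13 ≡ 13 (mod 91).

13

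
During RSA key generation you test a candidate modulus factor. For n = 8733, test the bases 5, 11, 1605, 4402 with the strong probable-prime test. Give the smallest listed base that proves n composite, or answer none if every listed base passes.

5

n − 1 = 8732 = 2^2 · 2183, so s = 2 and d = 2183.
Base 5: x_0 = 5^2183 mod 8733 = 125. x_0 is neither 1 nor 8732, so continue squaring. x_1 = 125^2 mod 8733 = 6892. Reached i = s−1 = 1 without hitting −1: 5 is a Miller–Rabin witness and 8733 is composite.
Base 11: x_0 = 11^2183 mod 8733 = 5885. x_0 is neither 1 nor 8732, so continue squaring. x_1 = 5885^2 mod 8733 = 6880. Reached i = s−1 = 1 without hitting −1: 11 is a Miller–Rabin witness and 8733 is composite.
Base 1605: x_0 = 1605^2183 mod 8733 = 6426. x_0 is neither 1 nor 8732, so continue squaring. x_1 = 6426^2 mod 8733 = 3852. Reached i = s−1 = 1 without hitting −1: 1605 is a Miller–Rabin witness and 8733 is composite.
Base 4402: x_0 = 4402^2183 mod 8733 = 8023. x_0 is neither 1 nor 8732, so continue squaring. x_1 = 8023^2 mod 8733 = 6319. Reached i = s−1 = 1 without hitting −1: 4402 is a Miller–Rabin witness and 8733 is composite.
The smallest witness among the given bases is 5.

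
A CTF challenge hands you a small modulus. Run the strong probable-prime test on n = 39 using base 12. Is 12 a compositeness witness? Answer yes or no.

n − 1 = 38 = 2^1 · 19, so s = 1 and d = 19.
x_0 = 12^19 mod 39 = 12.
x_0 ∉ {1, 38} and s = 1, so 12 is a Miller–Rabin witness and 39 is composite.

yes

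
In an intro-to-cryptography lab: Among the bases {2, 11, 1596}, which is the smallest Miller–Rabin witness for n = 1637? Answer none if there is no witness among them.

n − 1 = 1636 = 2^2 · 409, so s = 2 and d = 409.
Base 2: x_0 = 2^409 mod 1637 = 316. x_0 is neither 1 nor 1636, so continue squaring. x_1 = 316^2 mod 1637 = 1636. x_1 ≡ −1, so 2 is not a witness.
Base 11: x_0 = 11^409 mod 1637 = 1. x_0 = 1, so 11 is not a witness.
Base 1596: x_0 = 1596^409 mod 1637 = 316. x_0 is neither 1 nor 1636, so continue squaring. x_1 = 316^2 mod 1637 = 1636. x_1 ≡ −1, so 1596 is not a witness.
No listed base is a witness for 1637.

none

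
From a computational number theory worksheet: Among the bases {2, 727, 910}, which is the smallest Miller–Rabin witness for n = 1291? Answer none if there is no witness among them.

none

n − 1 = 1290 = 2^1 · 645, so s = 1 and d = 645.
Base 2: x_0 = 2^645 mod 1291 = 1290. x_0 = 1290 ≡ −1, so 2 is not a witness.
Base 727: x_0 = 727^645 mod 1291 = 1. x_0 = 1, so 727 is not a witness.
Base 910: x_0 = 910^645 mod 1291 = 1290. x_0 = 1290 ≡ −1, so 910 is not a witness.
No listed base is a witness for 1291.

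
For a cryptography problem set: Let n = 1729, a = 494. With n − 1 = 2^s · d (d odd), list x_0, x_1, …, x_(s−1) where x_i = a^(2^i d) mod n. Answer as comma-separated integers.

n − 1 = 1728 = 2^6 · 27, so s = 6 and d = 27.
x_0 = 494^27 mod 1729 = 988.
x_1 = 988^2 mod 1729 = 988.
x_2 = 988^2 mod 1729 = 988.
x_3 = 988^2 mod 1729 = 988.
x_4 = 988^2 mod 1729 = 988.
x_5 = 988^2 mod 1729 = 988.

988, 988, 988, 988, 988, 988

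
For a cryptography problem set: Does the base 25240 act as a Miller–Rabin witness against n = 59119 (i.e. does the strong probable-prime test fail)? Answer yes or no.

no

n − 1 = 59118 = 2^1 · 29559, so s = 1 and d = 29559.
x_0 = 25240^29559 mod 59119 = 1.
x_0 = 1, so 25240 is not a witness.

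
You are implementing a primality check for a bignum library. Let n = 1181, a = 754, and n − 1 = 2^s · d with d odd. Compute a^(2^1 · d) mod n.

n − 1 = 1180 = 2^2 · 295, so s = 2 and d = 295.
Repeated squaring mod 1181: 754^1 ≡ 754, 754^2 ≡ 455, 754^4 ≡ 350, 754^8 ≡ 857, 754^16 ≡ 1048, 754^32 ≡ 1155, 754^64 ≡ 676, 754^128 ≡ 1110, 754^256 ≡ 317.
295 = 256 + 32 + 4 + 2 + 1, so 754^295 ≡ 317·1155·350·455·754 ≡ 243 (mod 1181).
x_0 = 243.
x_1 = 243^2 mod 1181 = 1180.

1180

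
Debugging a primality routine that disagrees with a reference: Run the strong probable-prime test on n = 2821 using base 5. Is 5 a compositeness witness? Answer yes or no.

yes

n − 1 = 2820 = 2^2 · 705, so s = 2 and d = 705.
Repeated squaring mod 2821: 5^1 ≡ 5, 5^2 ≡ 25, 5^4 ≡ 625, 5^8 ≡ 1327, 5^16 ≡ 625, 5^32 ≡ 1327, 5^64 ≡ 625, 5^128 ≡ 1327, 5^256 ≡ 625, 5^512 ≡ 1327.
705 = 512 + 128 + 64 + 1, so 5^705 ≡ 1327·1327·625·5 ≡ 993 (mod 2821).
x_0 = 5^705 mod 2821 = 993.
x_0 is neither 1 nor 2820, so continue squaring.
x_1 = 993^2 mod 2821 = 1520.
Reached i = s−1 = 1 without hitting −1: 5 is a Miller–Rabin witness and 2821 is composite.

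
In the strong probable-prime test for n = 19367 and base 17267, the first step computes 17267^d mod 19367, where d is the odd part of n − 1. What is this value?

9319

n − 1 = 19366 = 2^1 · 9683, so s = 1 and d = 9683.
Repeated squaring mod 19367: 17267^1 ≡ 17267, 17267^2 ≡ 13691, 17267^4 ≡ 9655, 17267^8 ≡ 5654, 17267^16 ≡ 12166, 17267^32 ≡ 8942, 17267^64 ≡ 12388, 17267^128 ≡ 17803, 17267^256 ≡ 5854, 17267^512 ≡ 9093, 17267^1024 ≡ 4926, 17267^2048 ≡ 17992, 17267^4096 ≡ 12026, 17267^8192 ≡ 11287.
9683 = 8192 + 1024 + 256 + 128 + 64 + 16 + 2 + 1, so 17267^9683 ≡ 11287·4926·5854·17803·12388·12166·13691·17267 ≡ 9319 (mod 19367).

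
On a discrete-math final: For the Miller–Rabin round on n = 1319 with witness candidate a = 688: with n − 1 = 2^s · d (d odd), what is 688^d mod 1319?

n − 1 = 1318 = 2^1 · 659, so s = 1 and d = 659.
688^659 mod 1319 = 1.

1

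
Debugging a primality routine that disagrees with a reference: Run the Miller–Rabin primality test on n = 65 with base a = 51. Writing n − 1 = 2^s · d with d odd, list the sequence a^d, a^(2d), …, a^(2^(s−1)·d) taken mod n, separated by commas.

51, 1, 1, 1, 1, 1

n − 1 = 64 = 2^6 · 1, so s = 6 and d = 1.
x_0 = 51^1 mod 65 = 51.
x_1 = 51^2 mod 65 = 1.
x_2 = 1^2 mod 65 = 1.
x_3 = 1^2 mod 65 = 1.
x_4 = 1^2 mod 65 = 1.
x_5 = 1^2 mod 65 = 1.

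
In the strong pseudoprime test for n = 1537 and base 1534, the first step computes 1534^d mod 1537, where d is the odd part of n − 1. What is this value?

1510

n − 1 = 1536 = 2^9 · 3, so s = 9 and d = 3.
1534^3 mod 1537 = 1510.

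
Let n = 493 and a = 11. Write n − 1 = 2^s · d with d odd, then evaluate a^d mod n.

97

n − 1 = 492 = 2^2 · 123, so s = 2 and d = 123.
Repeated squaring mod 493: 11^1 ≡ 11, 11^2 ≡ 121, 11^4 ≡ 344, 11^8 ≡ 16, 11^16 ≡ 256, 11^32 ≡ 460, 11^64 ≡ 103.
123 = 64 + 32 + 16 + 8 + 2 + 1, so 11^123 ≡ 103·460·256·16·121·11 ≡ 97 (mod 493).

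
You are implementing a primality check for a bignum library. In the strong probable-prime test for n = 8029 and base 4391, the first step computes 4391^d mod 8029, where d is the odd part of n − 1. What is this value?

n − 1 = 8028 = 2^2 · 2007, so s = 2 and d = 2007.
Repeated squaring mod 8029: 4391^1 ≡ 4391, 4391^2 ≡ 3252, 4391^4 ≡ 1311, 4391^8 ≡ 515, 4391^16 ≡ 268, 4391^32 ≡ 7592, 4391^64 ≡ 6302, 4391^128 ≡ 3770, 4391^256 ≡ 1570, 4391^512 ≡ 8026, 4391^1024 ≡ 9.
2007 = 1024 + 512 + 256 + 128 + 64 + 16 + 4 + 2 + 1, so 4391^2007 ≡ 9·8026·1570·3770·6302·268·1311·3252·4391 ≡ 295 (mod 8029).

295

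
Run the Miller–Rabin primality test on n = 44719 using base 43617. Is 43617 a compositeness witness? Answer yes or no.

n − 1 = 44718 = 2^1 · 22359, so s = 1 and d = 22359.
Repeated squaring mod 44719: 43617^1 ≡ 43617, 43617^2 ≡ 6991, 43617^4 ≡ 40933, 43617^8 ≡ 23716, 43617^16 ≡ 17793, 43617^32 ≡ 25048, 43617^64 ≡ 39453, 43617^128 ≡ 4976, 43617^256 ≡ 30969, 43617^512 ≡ 35287, 43617^1024 ≡ 16533, 43617^2048 ≡ 17561, 43617^4096 ≡ 6497, 43617^8192 ≡ 40992, 43617^16384 ≡ 27639.
22359 = 16384 + 4096 + 1024 + 512 + 256 + 64 + 16 + 4 + 2 + 1, so 43617^22359 ≡ 27639·6497·16533·35287·30969·39453·17793·40933·6991·43617 ≡ 24579 (mod 44719).
x_0 = 43617^22359 mod 44719 = 24579.
x_0 ∉ {1, 44718} and s = 1, so 43617 is a Miller–Rabin witness and 44719 is composite.

yes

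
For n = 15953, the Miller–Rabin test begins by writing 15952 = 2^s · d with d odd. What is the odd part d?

997

Halving: 15952 → 7976 → 3988 → 1994 → 997; 997 is odd.
So 15952 = 2^4 · 997.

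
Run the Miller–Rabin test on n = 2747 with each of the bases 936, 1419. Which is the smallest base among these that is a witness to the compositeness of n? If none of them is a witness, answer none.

n − 1 = 2746 = 2^1 · 1373, so s = 1 and d = 1373.
Base 936: x_0 = 936^1373 mod 2747 = 562. x_0 ∉ {1, 2746} and s = 1, so 936 is a Miller–Rabin witness and 2747 is composite.
Base 1419: x_0 = 1419^1373 mod 2747 = 2054. x_0 ∉ {1, 2746} and s = 1, so 1419 is a Miller–Rabin witness and 2747 is composite.
The smallest witness among the given bases is 936.

936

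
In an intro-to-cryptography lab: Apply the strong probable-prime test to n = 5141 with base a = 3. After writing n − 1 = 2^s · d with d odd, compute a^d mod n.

4431

n − 1 = 5140 = 2^2 · 1285, so s = 2 and d = 1285.
By repeated squaring, 3^1285 ≡ 4431 (mod 5141).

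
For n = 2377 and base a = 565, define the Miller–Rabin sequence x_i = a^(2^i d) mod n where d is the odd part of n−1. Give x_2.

2376

n − 1 = 2376 = 2^3 · 297, so s = 3 and d = 297.
Repeated squaring mod 2377: 565^1 ≡ 565, 565^2 ≡ 707, 565^4 ≡ 679, 565^8 ≡ 2280, 565^16 ≡ 2278, 565^32 ≡ 293, 565^64 ≡ 277, 565^128 ≡ 665, 565^256 ≡ 103.
297 = 256 + 32 + 8 + 1, so 565^297 ≡ 103·293·2280·565 ≡ 1668 (mod 2377).
x_0 = 1668.
x_1 = 1668^2 mod 2377 = 1134.
x_2 = 1134^2 mod 2377 = 2376.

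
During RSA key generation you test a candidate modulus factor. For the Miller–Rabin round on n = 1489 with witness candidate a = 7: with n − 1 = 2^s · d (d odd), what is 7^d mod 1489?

n − 1 = 1488 = 2^4 · 93, so s = 4 and d = 93.
Repeated squaring mod 1489: 7^1 ≡ 7, 7^2 ≡ 49, 7^4 ≡ 912, 7^8 ≡ 882, 7^16 ≡ 666, 7^32 ≡ 1323, 7^64 ≡ 754.
93 = 64 + 16 + 8 + 4 + 1, so 7^93 ≡ 754·666·882·912·7 ≡ 143 (mod 1489).

143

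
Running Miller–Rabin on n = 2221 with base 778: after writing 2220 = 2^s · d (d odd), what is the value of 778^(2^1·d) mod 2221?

n − 1 = 2220 = 2^2 · 555, so s = 2 and d = 555.
x_0 = 778^555 mod 2221 = 790.
x_1 = 790^2 mod 2221 = 2220.

2220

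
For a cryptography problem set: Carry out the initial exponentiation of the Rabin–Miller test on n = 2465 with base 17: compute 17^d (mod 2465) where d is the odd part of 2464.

n − 1 = 2464 = 2^5 · 77, so s = 5 and d = 77.
Repeated squaring mod 2465: 17^1 ≡ 17, 17^2 ≡ 289, 17^4 ≡ 2176, 17^8 ≡ 2176, 17^16 ≡ 2176, 17^32 ≡ 2176, 17^64 ≡ 2176.
77 = 64 + 8 + 4 + 1, so 17^77 ≡ 2176·2176·2176·17 ≡ 17 (mod 2465).

17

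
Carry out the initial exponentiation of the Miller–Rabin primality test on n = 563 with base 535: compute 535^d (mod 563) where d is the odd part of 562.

562

n − 1 = 562 = 2^1 · 281, so s = 1 and d = 281.
535^281 mod 563 = 562.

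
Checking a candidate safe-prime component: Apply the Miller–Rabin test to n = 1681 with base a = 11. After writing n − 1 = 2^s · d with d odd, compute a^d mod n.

1391

n − 1 = 1680 = 2^4 · 105, so s = 4 and d = 105.
11^105 mod 1681 = 1391.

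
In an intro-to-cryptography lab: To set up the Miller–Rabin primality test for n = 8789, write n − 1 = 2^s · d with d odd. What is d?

2197

Halving: 8788 → 4394 → 2197; 2197 is odd.
So 8788 = 2^2 · 2197.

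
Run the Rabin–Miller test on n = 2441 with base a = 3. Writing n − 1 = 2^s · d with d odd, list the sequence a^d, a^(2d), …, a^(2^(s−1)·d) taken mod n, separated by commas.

n − 1 = 2440 = 2^3 · 305, so s = 3 and d = 305.
x_0 = 3^305 mod 2441 = 1319.
x_1 = 1319^2 mod 2441 = 1769.
x_2 = 1769^2 mod 2441 = 2440.

1319, 1769, 2440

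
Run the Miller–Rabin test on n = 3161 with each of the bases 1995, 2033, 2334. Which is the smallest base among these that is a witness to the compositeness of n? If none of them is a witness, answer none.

1995

n − 1 = 3160 = 2^3 · 395, so s = 3 and d = 395.
Base 1995: x_0 = 1995^395 mod 3161 = 2365. x_0 is neither 1 nor 3160, so continue squaring. x_1 = 2365^2 mod 3161 = 1416. x_2 = 1416^2 mod 3161 = 982. Reached i = s−1 = 2 without hitting −1: 1995 is a Miller–Rabin witness and 3161 is composite.
Base 2033: x_0 = 2033^395 mod 3161 = 2550. x_0 is neither 1 nor 3160, so continue squaring. x_1 = 2550^2 mod 3161 = 323. x_2 = 323^2 mod 3161 = 16. Reached i = s−1 = 2 without hitting −1: 2033 is a Miller–Rabin witness and 3161 is composite.
Base 2334: x_0 = 2334^395 mod 3161 = 2570. x_0 is neither 1 nor 3160, so continue squaring. x_1 = 2570^2 mod 3161 = 1571. x_2 = 1571^2 mod 3161 = 2461. Reached i = s−1 = 2 without hitting −1: 2334 is a Miller–Rabin witness and 3161 is composite.
The smallest witness among the given bases is 1995.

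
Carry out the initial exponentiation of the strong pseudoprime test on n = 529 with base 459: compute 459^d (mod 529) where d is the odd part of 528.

367

n − 1 = 528 = 2^4 · 33, so s = 4 and d = 33.
459^33 mod 529 = 367.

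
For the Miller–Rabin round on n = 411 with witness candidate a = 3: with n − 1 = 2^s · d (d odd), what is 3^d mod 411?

n − 1 = 410 = 2^1 · 205, so s = 1 and d = 205.
3^205 mod 411 = 408.

408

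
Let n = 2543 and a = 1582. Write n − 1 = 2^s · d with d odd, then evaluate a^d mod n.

n − 1 = 2542 = 2^1 · 1271, so s = 1 and d = 1271.
By repeated squaring, 1582^1271 ≡ 2542 (mod 2543).

2542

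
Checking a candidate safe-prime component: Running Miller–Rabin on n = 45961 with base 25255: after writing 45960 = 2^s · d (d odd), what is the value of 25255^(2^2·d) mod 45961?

n − 1 = 45960 = 2^3 · 5745, so s = 3 and d = 5745.
x_0 = 25255^5745 mod 45961 = 5042.
x_1 = 5042^2 mod 45961 = 5331.
x_2 = 5331^2 mod 45961 = 15663.

15663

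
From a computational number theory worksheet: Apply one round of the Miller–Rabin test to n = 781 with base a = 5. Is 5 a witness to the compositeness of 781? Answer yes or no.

n − 1 = 780 = 2^2 · 195, so s = 2 and d = 195.
x_0 = 5^195 mod 781 = 1.
x_0 = 1, so 5 is not a witness.

no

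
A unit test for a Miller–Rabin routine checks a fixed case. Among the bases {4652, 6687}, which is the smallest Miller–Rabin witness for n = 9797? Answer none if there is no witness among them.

4652

n − 1 = 9796 = 2^2 · 2449, so s = 2 and d = 2449.
Base 4652: x_0 = 4652^2449 mod 9797 = 1936. x_0 is neither 1 nor 9796, so continue squaring. x_1 = 1936^2 mod 9797 = 5642. Reached i = s−1 = 1 without hitting −1: 4652 is a Miller–Rabin witness and 9797 is composite.
Base 6687: x_0 = 6687^2449 mod 9797 = 5329. x_0 is neither 1 nor 9796, so continue squaring. x_1 = 5329^2 mod 9797 = 6535. Reached i = s−1 = 1 without hitting −1: 6687 is a Miller–Rabin witness and 9797 is composite.
The smallest witness among the given bases is 4652.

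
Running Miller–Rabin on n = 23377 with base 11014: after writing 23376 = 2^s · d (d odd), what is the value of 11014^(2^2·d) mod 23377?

n − 1 = 23376 = 2^4 · 1461, so s = 4 and d = 1461.
Repeated squaring mod 23377: 11014^1 ≡ 11014, 11014^2 ≡ 4943, 11014^4 ≡ 4284, 11014^8 ≡ 1711, 11014^16 ≡ 5396, 11014^32 ≡ 12451, 11014^64 ≡ 14514, 11014^128 ≡ 6049, 11014^256 ≡ 5396, 11014^512 ≡ 12451, 11014^1024 ≡ 14514.
1461 = 1024 + 256 + 128 + 32 + 16 + 4 + 1, so 11014^1461 ≡ 14514·5396·6049·12451·5396·4284·11014 ≡ 6623 (mod 23377).
x_0 = 6623.
x_1 = 6623^2 mod 23377 = 8877.
x_2 = 8877^2 mod 23377 = 20639.

20639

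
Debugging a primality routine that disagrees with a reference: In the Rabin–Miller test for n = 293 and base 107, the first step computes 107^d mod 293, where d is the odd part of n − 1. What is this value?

n − 1 = 292 = 2^2 · 73, so s = 2 and d = 73.
107^73 mod 293 = 292.

292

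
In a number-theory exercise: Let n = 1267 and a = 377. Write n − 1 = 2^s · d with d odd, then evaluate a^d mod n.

n − 1 = 1266 = 2^1 · 633, so s = 1 and d = 633.
377^633 mod 1267 = 1203.

1203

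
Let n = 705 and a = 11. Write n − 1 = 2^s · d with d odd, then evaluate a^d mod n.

86

n − 1 = 704 = 2^6 · 11, so s = 6 and d = 11.
Repeated squaring mod 705: 11^1 ≡ 11, 11^2 ≡ 121, 11^4 ≡ 541, 11^8 ≡ 106.
11 = 8 + 2 + 1, so 11^11 ≡ 106·121·11 ≡ 86 (mod 705).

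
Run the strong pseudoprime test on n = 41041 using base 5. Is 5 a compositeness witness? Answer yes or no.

yes

n − 1 = 41040 = 2^4 · 2565, so s = 4 and d = 2565.
Repeated squaring mod 41041: 5^1 ≡ 5, 5^2 ≡ 25, 5^4 ≡ 625, 5^8 ≡ 21256, 5^16 ≡ 38208, 5^32 ≡ 22894, 5^64 ≡ 625, 5^128 ≡ 21256, 5^256 ≡ 38208, 5^512 ≡ 22894, 5^1024 ≡ 625, 5^2048 ≡ 21256.
2565 = 2048 + 512 + 4 + 1, so 5^2565 ≡ 21256·22894·625·5 ≡ 38303 (mod 41041).
x_0 = 5^2565 mod 41041 = 38303.
x_0 is neither 1 nor 41040, so continue squaring.
x_1 = 38303^2 mod 41041 = 27182.
x_2 = 27182^2 mod 41041 = 1.
x_2 = 1 but x_1 ≠ ±1, a nontrivial square root of 1 — 5 is a witness and 41041 is composite.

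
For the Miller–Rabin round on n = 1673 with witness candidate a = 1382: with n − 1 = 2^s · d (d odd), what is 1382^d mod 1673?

n − 1 = 1672 = 2^3 · 209, so s = 3 and d = 209.
1382^209 mod 1673 = 992.

992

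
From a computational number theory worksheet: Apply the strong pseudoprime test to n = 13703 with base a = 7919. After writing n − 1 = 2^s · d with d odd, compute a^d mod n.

n − 1 = 13702 = 2^1 · 6851, so s = 1 and d = 6851.
7919^6851 mod 13703 = 12713.

12713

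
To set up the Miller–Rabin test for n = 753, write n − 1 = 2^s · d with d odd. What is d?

47

Halving: 752 → 376 → 188 → 94 → 47; 47 is odd.
So 752 = 2^4 · 47.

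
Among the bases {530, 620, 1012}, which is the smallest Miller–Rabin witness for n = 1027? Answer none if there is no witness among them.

620

n − 1 = 1026 = 2^1 · 513, so s = 1 and d = 513.
Base 530: x_0 = 530^513 mod 1027 = 1026. x_0 = 1026 ≡ −1, so 530 is not a witness.
Base 620: x_0 = 620^513 mod 1027 = 495. x_0 ∉ {1, 1026} and s = 1, so 620 is a Miller–Rabin witness and 1027 is composite.
Base 1012: x_0 = 1012^513 mod 1027 = 879. x_0 ∉ {1, 1026} and s = 1, so 1012 is a Miller–Rabin witness and 1027 is composite.
The smallest witness among the given bases is 620.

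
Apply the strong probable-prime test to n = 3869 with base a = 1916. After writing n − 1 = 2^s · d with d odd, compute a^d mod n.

728

n − 1 = 3868 = 2^2 · 967, so s = 2 and d = 967.
Repeated squaring mod 3869: 1916^1 ≡ 1916, 1916^2 ≡ 3244, 1916^4 ≡ 3725, 1916^8 ≡ 1391, 1916^16 ≡ 381, 1916^32 ≡ 2008, 1916^64 ≡ 566, 1916^128 ≡ 3098, 1916^256 ≡ 2484, 1916^512 ≡ 3070.
967 = 512 + 256 + 128 + 64 + 4 + 2 + 1, so 1916^967 ≡ 3070·2484·3098·566·3725·3244·1916 ≡ 728 (mod 3869).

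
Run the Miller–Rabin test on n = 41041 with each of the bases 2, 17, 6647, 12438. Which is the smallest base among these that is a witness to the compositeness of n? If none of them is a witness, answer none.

2

n − 1 = 41040 = 2^4 · 2565, so s = 4 and d = 2565.
Base 2: x_0 = 2^2565 mod 41041 = 27994. x_0 is neither 1 nor 41040, so continue squaring. x_1 = 27994^2 mod 41041 = 27182. x_2 = 27182^2 mod 41041 = 1. x_2 = 1 but x_1 ≠ ±1, a nontrivial square root of 1 — 2 is a witness and 41041 is composite.
Base 17: x_0 = 17^2565 mod 41041 = 33032. x_0 is neither 1 nor 41040, so continue squaring. x_1 = 33032^2 mod 41041 = 38039. x_2 = 38039^2 mod 41041 = 24025. x_3 = 24025^2 mod 41041 = 1. x_3 = 1 but x_2 ≠ ±1, a nontrivial square root of 1 — 17 is a witness and 41041 is composite.
Base 6647: x_0 = 6647^2565 mod 41041 = 30185. x_0 is neither 1 nor 41040, so continue squaring. x_1 = 30185^2 mod 41041 = 24025. x_2 = 24025^2 mod 41041 = 1. x_2 = 1 but x_1 ≠ ±1, a nontrivial square root of 1 — 6647 is a witness and 41041 is composite.
Base 12438: x_0 = 12438^2565 mod 41041 = 25024. x_0 is neither 1 nor 41040, so continue squaring. x_1 = 25024^2 mod 41041 = 38039. x_2 = 38039^2 mod 41041 = 24025. x_3 = 24025^2 mod 41041 = 1. x_3 = 1 but x_2 ≠ ±1, a nontrivial square root of 1 — 12438 is a witness and 41041 is composite.
The smallest witness among the given bases is 2.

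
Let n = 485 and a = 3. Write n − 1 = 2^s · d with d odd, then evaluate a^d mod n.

n − 1 = 484 = 2^2 · 121, so s = 2 and d = 121.
By repeated squaring, 3^121 ≡ 288 (mod 485).

288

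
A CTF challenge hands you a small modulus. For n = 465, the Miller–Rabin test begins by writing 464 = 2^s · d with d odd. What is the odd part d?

Halving: 464 → 232 → 116 → 58 → 29; 29 is odd.
So 464 = 2^4 · 29.

29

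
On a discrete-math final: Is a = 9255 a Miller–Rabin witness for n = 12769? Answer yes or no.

yes

n − 1 = 12768 = 2^5 · 399, so s = 5 and d = 399.
x_0 = 9255^399 mod 12769 = 922.
x_0 is neither 1 nor 12768, so continue squaring.
x_1 = 922^2 mod 12769 = 7330.
x_2 = 7330^2 mod 12769 = 9717.
x_3 = 9717^2 mod 12769 = 6103.
x_4 = 6103^2 mod 12769 = 12205.
Reached i = s−1 = 4 without hitting −1: 9255 is a Miller–Rabin witness and 12769 is composite.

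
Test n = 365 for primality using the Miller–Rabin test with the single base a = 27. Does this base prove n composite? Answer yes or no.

no

n − 1 = 364 = 2^2 · 91, so s = 2 and d = 91.
x_0 = 27^91 mod 365 = 338.
x_0 is neither 1 nor 364, so continue squaring.
x_1 = 338^2 mod 365 = 364.
x_1 ≡ −1, so 27 is not a witness.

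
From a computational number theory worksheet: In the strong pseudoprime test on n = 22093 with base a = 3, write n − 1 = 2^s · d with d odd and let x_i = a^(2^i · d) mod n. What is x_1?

1

n − 1 = 22092 = 2^2 · 5523, so s = 2 and d = 5523.
By repeated squaring, 3^5523 ≡ 1 (mod 22093).
x_0 = 1.
x_1 = 1^2 mod 22093 = 1.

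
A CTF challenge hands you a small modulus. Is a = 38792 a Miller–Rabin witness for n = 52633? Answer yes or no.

yes

n − 1 = 52632 = 2^3 · 6579, so s = 3 and d = 6579.
Repeated squaring mod 52633: 38792^1 ≡ 38792, 38792^2 ≡ 41794, 38792^4 ≡ 7065, 38792^8 ≡ 18141, 38792^16 ≡ 34365, 38792^32 ≡ 26604, 38792^64 ≡ 16865, 38792^128 ≡ 52126, 38792^256 ≡ 46517, 38792^512 ≡ 36026, 38792^1024 ≡ 48162, 38792^2048 ≡ 41934, 38792^4096 ≡ 44459.
6579 = 4096 + 2048 + 256 + 128 + 32 + 16 + 2 + 1, so 38792^6579 ≡ 44459·41934·46517·52126·26604·34365·41794·38792 ≡ 36875 (mod 52633).
x_0 = 38792^6579 mod 52633 = 36875.
x_0 is neither 1 nor 52632, so continue squaring.
x_1 = 36875^2 mod 52633 = 44703.
x_2 = 44703^2 mod 52633 = 41098.
Reached i = s−1 = 2 without hitting −1: 38792 is a Miller–Rabin witness and 52633 is composite.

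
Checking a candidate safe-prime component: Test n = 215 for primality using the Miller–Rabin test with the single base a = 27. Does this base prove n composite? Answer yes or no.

yes

n − 1 = 214 = 2^1 · 107, so s = 1 and d = 107.
Repeated squaring mod 215: 27^1 ≡ 27, 27^2 ≡ 84, 27^4 ≡ 176, 27^8 ≡ 16, 27^16 ≡ 41, 27^32 ≡ 176, 27^64 ≡ 16.
107 = 64 + 32 + 8 + 2 + 1, so 27^107 ≡ 16·176·16·84·27 ≡ 88 (mod 215).
x_0 = 27^107 mod 215 = 88.
x_0 ∉ {1, 214} and s = 1, so 27 is a Miller–Rabin witness and 215 is composite.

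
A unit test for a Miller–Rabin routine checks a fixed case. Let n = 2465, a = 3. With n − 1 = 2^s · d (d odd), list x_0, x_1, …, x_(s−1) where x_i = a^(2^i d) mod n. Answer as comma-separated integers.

n − 1 = 2464 = 2^5 · 77, so s = 5 and d = 77.
x_0 = 3^77 mod 2465 = 2018.
x_1 = 2018^2 mod 2465 = 144.
x_2 = 144^2 mod 2465 = 1016.
x_3 = 1016^2 mod 2465 = 1886.
x_4 = 1886^2 mod 2465 = 1.

2018, 144, 1016, 1886, 1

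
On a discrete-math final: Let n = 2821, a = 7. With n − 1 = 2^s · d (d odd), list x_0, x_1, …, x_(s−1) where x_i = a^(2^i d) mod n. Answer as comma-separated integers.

n − 1 = 2820 = 2^2 · 705, so s = 2 and d = 705.
x_0 = 7^705 mod 2821 = 931.
x_1 = 931^2 mod 2821 = 714.

931, 714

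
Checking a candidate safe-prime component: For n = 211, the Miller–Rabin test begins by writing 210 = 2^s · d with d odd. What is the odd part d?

Halving: 210 → 105; 105 is odd.
So 210 = 2^1 · 105.

105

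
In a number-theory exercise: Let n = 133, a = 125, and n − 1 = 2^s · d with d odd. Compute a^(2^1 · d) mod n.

1

n − 1 = 132 = 2^2 · 33, so s = 2 and d = 33.
x_0 = 125^33 mod 133 = 20.
x_1 = 20^2 mod 133 = 1.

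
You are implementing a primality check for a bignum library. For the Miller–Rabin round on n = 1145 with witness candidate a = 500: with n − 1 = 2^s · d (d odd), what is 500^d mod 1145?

485

n − 1 = 1144 = 2^3 · 143, so s = 3 and d = 143.
Repeated squaring mod 1145: 500^1 ≡ 500, 500^2 ≡ 390, 500^4 ≡ 960, 500^8 ≡ 1020, 500^16 ≡ 740, 500^32 ≡ 290, 500^64 ≡ 515, 500^128 ≡ 730.
143 = 128 + 8 + 4 + 2 + 1, so 500^143 ≡ 730·1020·960·390·500 ≡ 485 (mod 1145).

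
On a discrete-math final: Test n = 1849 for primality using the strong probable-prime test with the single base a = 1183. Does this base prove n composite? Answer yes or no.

n − 1 = 1848 = 2^3 · 231, so s = 3 and d = 231.
x_0 = 1183^231 mod 1849 = 429.
x_0 is neither 1 nor 1848, so continue squaring.
x_1 = 429^2 mod 1849 = 990.
x_2 = 990^2 mod 1849 = 130.
Reached i = s−1 = 2 without hitting −1: 1183 is a Miller–Rabin witness and 1849 is composite.

yes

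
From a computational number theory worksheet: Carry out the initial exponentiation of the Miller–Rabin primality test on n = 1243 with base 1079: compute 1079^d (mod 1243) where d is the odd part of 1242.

n − 1 = 1242 = 2^1 · 621, so s = 1 and d = 621.
1079^621 mod 1243 = 474.

474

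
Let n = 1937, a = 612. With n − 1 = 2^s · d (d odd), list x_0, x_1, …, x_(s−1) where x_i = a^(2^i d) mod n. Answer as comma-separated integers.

989, 1873, 222, 859

n − 1 = 1936 = 2^4 · 121, so s = 4 and d = 121.
x_0 = 612^121 mod 1937 = 989.
x_1 = 989^2 mod 1937 = 1873.
x_2 = 1873^2 mod 1937 = 222.
x_3 = 222^2 mod 1937 = 859.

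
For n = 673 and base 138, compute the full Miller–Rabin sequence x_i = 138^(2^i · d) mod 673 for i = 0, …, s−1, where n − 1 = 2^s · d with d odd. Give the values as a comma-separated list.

n − 1 = 672 = 2^5 · 21, so s = 5 and d = 21.
x_0 = 138^21 mod 673 = 464.
x_1 = 464^2 mod 673 = 609.
x_2 = 609^2 mod 673 = 58.
x_3 = 58^2 mod 673 = 672.
x_4 = 672^2 mod 673 = 1.

464, 609, 58, 672, 1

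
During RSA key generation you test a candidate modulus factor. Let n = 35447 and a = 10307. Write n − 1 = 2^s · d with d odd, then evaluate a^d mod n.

n − 1 = 35446 = 2^1 · 17723, so s = 1 and d = 17723.
By repeated squaring, 10307^17723 ≡ 35446 (mod 35447).

35446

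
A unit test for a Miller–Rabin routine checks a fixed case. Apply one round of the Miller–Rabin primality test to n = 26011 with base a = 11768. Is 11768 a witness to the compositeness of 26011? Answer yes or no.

yes

n − 1 = 26010 = 2^1 · 13005, so s = 1 and d = 13005.
x_0 = 11768^13005 mod 26011 = 21528.
x_0 ∉ {1, 26010} and s = 1, so 11768 is a Miller–Rabin witness and 26011 is composite.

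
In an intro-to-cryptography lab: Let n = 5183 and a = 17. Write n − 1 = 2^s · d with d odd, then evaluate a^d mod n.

4277

n − 1 = 5182 = 2^1 · 2591, so s = 1 and d = 2591.
Repeated squaring mod 5183: 17^1 ≡ 17, 17^2 ≡ 289, 17^4 ≡ 593, 17^8 ≡ 4388, 17^16 ≡ 4882, 17^32 ≡ 2490, 17^64 ≡ 1232, 17^128 ≡ 4388, 17^256 ≡ 4882, 17^512 ≡ 2490, 17^1024 ≡ 1232, 17^2048 ≡ 4388.
2591 = 2048 + 512 + 16 + 8 + 4 + 2 + 1, so 17^2591 ≡ 4388·2490·4882·4388·593·289·17 ≡ 4277 (mod 5183).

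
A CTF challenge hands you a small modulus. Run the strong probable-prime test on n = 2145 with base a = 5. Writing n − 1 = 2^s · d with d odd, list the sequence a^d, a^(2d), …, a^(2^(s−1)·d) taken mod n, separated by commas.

n − 1 = 2144 = 2^5 · 67, so s = 5 and d = 67.
x_0 = 5^67 mod 2145 = 905.
x_1 = 905^2 mod 2145 = 1780.
x_2 = 1780^2 mod 2145 = 235.
x_3 = 235^2 mod 2145 = 1600.
x_4 = 1600^2 mod 2145 = 1015.

905, 1780, 235, 1600, 1015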